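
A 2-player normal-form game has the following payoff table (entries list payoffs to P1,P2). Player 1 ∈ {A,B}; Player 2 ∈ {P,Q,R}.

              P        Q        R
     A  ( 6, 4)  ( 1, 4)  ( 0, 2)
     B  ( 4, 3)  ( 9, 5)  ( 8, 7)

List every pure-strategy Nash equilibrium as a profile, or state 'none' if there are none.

PSNE = {(A,P), (B,R)}

(A,P): NE
(A,Q): not NE [P1→B gives 9>1]
(A,R): not NE [P1→B gives 8>0; P2→Q gives 4>2]
(B,P): not NE [P1→A gives 6>4; P2→R gives 7>3]
(B,Q): not NE [P2→R gives 7>5]
(B,R): NE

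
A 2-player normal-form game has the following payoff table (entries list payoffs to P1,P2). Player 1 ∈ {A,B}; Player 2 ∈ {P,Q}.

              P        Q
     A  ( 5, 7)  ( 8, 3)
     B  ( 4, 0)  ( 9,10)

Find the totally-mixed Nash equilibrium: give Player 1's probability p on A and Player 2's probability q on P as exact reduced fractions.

P1 indiff ⇒ q·5+(1-q)·8 = q·4+(1-q)·9 ⇒ q(1) = (1-q)(1) ⇒ q = 1/2
P2 indiff ⇒ p·7+(1-p)·0 = p·3+(1-p)·10 ⇒ p(4) = (1-p)(10) ⇒ p = 5/7

P1 mixes 5/7 on A; P2 mixes 1/2 on P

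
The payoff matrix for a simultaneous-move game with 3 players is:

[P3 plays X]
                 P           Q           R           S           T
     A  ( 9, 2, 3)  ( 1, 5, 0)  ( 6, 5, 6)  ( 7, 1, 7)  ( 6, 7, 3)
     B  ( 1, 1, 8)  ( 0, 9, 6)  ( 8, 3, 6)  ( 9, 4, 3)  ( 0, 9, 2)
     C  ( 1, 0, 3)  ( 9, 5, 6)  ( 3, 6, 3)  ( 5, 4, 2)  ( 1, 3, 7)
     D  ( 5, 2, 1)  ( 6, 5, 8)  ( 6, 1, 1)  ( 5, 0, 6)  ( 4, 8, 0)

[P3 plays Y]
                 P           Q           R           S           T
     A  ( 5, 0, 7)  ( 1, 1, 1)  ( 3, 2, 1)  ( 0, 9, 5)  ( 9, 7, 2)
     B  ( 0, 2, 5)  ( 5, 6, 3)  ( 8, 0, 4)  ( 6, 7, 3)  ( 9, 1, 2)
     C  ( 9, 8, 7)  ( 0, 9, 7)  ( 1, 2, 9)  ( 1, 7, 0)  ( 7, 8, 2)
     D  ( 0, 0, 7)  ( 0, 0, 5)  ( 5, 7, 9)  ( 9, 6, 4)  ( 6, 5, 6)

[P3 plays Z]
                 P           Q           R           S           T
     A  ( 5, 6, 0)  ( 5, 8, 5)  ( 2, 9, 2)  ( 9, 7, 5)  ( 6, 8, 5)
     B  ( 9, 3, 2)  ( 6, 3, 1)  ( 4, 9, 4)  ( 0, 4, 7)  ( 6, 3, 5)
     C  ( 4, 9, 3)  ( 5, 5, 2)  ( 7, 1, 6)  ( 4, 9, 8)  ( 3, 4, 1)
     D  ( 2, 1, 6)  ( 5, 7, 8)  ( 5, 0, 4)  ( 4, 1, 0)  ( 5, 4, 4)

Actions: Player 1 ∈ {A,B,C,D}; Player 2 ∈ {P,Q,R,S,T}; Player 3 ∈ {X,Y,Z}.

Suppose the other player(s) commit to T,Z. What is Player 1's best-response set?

argmax u_1 = {A,B}

u_1(A vs T,Z) = 6
u_1(B vs T,Z) = 6
u_1(C vs T,Z) = 3
u_1(D vs T,Z) = 5
max payoff 6 at {A,B}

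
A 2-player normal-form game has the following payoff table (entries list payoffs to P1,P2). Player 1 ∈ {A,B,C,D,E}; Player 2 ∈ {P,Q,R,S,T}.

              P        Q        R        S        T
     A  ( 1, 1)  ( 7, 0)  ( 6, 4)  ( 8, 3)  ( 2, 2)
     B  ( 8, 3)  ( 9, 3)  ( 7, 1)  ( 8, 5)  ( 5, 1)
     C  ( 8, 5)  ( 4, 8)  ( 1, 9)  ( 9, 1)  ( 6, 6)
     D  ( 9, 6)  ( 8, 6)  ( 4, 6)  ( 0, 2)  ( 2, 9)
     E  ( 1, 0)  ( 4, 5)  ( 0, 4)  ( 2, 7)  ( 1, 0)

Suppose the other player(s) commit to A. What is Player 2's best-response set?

argmax u_2 = {R}

u_2(P vs A) = 1
u_2(Q vs A) = 0
u_2(R vs A) = 4
u_2(S vs A) = 3
u_2(T vs A) = 2
max payoff 4 at {R}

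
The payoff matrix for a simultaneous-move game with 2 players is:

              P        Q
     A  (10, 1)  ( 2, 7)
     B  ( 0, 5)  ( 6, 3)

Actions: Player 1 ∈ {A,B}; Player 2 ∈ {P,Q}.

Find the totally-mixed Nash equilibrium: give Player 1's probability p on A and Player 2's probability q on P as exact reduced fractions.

P1 mixes 1/4 on A; P2 mixes 2/7 on P

P1 indiff ⇒ q·10+(1-q)·2 = q·0+(1-q)·6 ⇒ q(10) = (1-q)(4) ⇒ q = 2/7
P2 indiff ⇒ p·1+(1-p)·5 = p·7+(1-p)·3 ⇒ p(-6) = (1-p)(-2) ⇒ p = 1/4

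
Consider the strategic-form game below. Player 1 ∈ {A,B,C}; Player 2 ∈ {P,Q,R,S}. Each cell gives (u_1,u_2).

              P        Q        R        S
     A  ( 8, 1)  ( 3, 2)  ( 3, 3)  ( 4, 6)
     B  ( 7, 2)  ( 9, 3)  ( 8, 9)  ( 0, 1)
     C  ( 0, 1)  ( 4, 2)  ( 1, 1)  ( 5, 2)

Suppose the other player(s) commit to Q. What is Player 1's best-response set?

u_1(A vs Q) = 3
u_1(B vs Q) = 9
u_1(C vs Q) = 4
max payoff 9 at {B}

P1 best: {B}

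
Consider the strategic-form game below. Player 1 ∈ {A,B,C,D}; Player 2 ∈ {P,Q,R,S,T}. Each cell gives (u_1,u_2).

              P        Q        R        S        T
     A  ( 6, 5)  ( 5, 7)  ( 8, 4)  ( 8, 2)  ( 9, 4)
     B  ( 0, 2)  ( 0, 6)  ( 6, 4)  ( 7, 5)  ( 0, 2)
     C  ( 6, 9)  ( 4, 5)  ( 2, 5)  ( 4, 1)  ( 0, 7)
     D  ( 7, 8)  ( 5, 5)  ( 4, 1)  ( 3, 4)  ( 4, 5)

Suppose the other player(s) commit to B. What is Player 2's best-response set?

u_2(P vs B) = 2
u_2(Q vs B) = 6
u_2(R vs B) = 4
u_2(S vs B) = 5
u_2(T vs B) = 2
max payoff 6 at {Q}

P2 best: {Q}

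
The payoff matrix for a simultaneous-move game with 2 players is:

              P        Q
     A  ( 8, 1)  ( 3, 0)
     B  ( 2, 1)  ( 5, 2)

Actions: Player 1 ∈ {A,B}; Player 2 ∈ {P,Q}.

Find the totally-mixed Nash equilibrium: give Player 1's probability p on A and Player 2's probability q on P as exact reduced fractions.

P1 indiff ⇒ q·8+(1-q)·3 = q·2+(1-q)·5 ⇒ q(6) = (1-q)(2) ⇒ q = 1/4
P2 indiff ⇒ p·1+(1-p)·1 = p·0+(1-p)·2 ⇒ p(1) = (1-p)(1) ⇒ p = 1/2

p=1/2, q=1/4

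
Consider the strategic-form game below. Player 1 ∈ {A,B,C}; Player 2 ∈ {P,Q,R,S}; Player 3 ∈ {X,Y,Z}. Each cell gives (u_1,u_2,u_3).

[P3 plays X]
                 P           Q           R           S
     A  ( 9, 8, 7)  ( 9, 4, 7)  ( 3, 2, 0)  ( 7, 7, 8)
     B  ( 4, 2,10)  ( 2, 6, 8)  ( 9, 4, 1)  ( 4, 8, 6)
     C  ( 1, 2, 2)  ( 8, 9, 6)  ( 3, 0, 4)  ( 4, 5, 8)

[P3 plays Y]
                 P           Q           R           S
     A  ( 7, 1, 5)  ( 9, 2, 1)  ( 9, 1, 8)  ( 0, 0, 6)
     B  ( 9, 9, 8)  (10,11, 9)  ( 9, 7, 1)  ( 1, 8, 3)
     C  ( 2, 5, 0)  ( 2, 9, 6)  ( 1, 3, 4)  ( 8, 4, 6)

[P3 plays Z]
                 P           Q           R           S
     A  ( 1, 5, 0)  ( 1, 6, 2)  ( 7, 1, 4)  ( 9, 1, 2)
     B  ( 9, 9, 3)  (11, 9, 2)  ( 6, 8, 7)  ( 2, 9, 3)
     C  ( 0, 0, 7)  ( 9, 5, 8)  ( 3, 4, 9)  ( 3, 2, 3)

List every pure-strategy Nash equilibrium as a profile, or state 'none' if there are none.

NE set: (A,P,X), (B,Q,Y)

(A,P,X): NE
(A,P,Y): not NE [P1→B gives 9>7; P2→Q gives 2>1; P3→X gives 7>5]
(A,P,Z): not NE [P1→B gives 9>1; P2→Q gives 6>5; P3→X gives 7>0]
(A,Q,X): not NE [P2→P gives 8>4]
(A,Q,Y): not NE [P1→B gives 10>9; P3→X gives 7>1]
(A,Q,Z): not NE [P1→B gives 11>1; P3→X gives 7>2]
(A,R,X): not NE [P1→B gives 9>3; P2→P gives 8>2; P3→Y gives 8>0]
(A,R,Y): not NE [P2→Q gives 2>1]
(A,R,Z): not NE [P2→Q gives 6>1; P3→Y gives 8>4]
(A,S,X): not NE [P2→P gives 8>7]
(A,S,Y): not NE [P1→C gives 8>0; P2→Q gives 2>0; P3→X gives 8>6]
(A,S,Z): not NE [P2→Q gives 6>1; P3→X gives 8>2]
(B,P,X): not NE [P1→A gives 9>4; P2→S gives 8>2]
(B,P,Y): not NE [P2→Q gives 11>9; P3→X gives 10>8]
(B,P,Z): not NE [P3→X gives 10>3]
(B,Q,X): not NE [P1→A gives 9>2; P2→S gives 8>6; P3→Y gives 9>8]
(B,Q,Y): NE
(B,Q,Z): not NE [P3→Y gives 9>2]
(B,R,X): not NE [P2→S gives 8>4; P3→Z gives 7>1]
(B,R,Y): not NE [P2→Q gives 11>7; P3→Z gives 7>1]
(B,R,Z): not NE [P1→A gives 7>6; P2→S gives 9>8]
(B,S,X): not NE [P1→A gives 7>4]
(B,S,Y): not NE [P1→C gives 8>1; P2→Q gives 11>8; P3→X gives 6>3]
(B,S,Z): not NE [P1→A gives 9>2; P3→X gives 6>3]
(C,P,X): not NE [P1→A gives 9>1; P2→Q gives 9>2; P3→Z gives 7>2]
(C,P,Y): not NE [P1→B gives 9>2; P2→Q gives 9>5; P3→Z gives 7>0]
(C,P,Z): not NE [P1→B gives 9>0; P2→Q gives 5>0]
(C,Q,X): not NE [P1→A gives 9>8; P3→Z gives 8>6]
(C,Q,Y): not NE [P1→B gives 10>2; P3→Z gives 8>6]
(C,Q,Z): not NE [P1→B gives 11>9]
(C,R,X): not NE [P1→B gives 9>3; P2→Q gives 9>0; P3→Z gives 9>4]
(C,R,Y): not NE [P1→B gives 9>1; P2→Q gives 9>3; P3→Z gives 9>4]
(C,R,Z): not NE [P1→A gives 7>3; P2→Q gives 5>4]
(C,S,X): not NE [P1→A gives 7>4; P2→Q gives 9>5]
(C,S,Y): not NE [P2→Q gives 9>4; P3→X gives 8>6]
(C,S,Z): not NE [P1→A gives 9>3; P2→Q gives 5>2; P3→X gives 8>3]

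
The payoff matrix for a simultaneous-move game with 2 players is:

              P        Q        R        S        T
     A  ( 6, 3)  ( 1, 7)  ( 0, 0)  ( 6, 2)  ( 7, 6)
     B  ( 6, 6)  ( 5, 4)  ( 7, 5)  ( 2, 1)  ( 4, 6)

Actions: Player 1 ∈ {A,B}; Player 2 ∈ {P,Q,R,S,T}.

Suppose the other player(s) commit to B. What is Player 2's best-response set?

u_2(P vs B) = 6
u_2(Q vs B) = 4
u_2(R vs B) = 5
u_2(S vs B) = 1
u_2(T vs B) = 6
max payoff 6 at {P,T}

BR_2 = {P,T}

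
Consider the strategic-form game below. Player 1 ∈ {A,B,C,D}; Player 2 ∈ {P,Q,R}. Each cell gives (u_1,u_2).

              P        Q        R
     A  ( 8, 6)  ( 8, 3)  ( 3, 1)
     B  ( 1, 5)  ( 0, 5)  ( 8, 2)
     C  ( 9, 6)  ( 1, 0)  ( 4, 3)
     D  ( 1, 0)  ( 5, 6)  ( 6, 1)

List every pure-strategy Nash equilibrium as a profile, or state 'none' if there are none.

Nash profiles: (C,P)

(A,P): not NE [P1→C gives 9>8]
(A,Q): not NE [P2→P gives 6>3]
(A,R): not NE [P1→B gives 8>3; P2→P gives 6>1]
(B,P): not NE [P1→C gives 9>1]
(B,Q): not NE [P1→A gives 8>0]
(B,R): not NE [P2→Q gives 5>2]
(C,P): NE
(C,Q): not NE [P1→A gives 8>1; P2→P gives 6>0]
(C,R): not NE [P1→B gives 8>4; P2→P gives 6>3]
(D,P): not NE [P1→C gives 9>1; P2→Q gives 6>0]
(D,Q): not NE [P1→A gives 8>5]
(D,R): not NE [P1→B gives 8>6; P2→Q gives 6>1]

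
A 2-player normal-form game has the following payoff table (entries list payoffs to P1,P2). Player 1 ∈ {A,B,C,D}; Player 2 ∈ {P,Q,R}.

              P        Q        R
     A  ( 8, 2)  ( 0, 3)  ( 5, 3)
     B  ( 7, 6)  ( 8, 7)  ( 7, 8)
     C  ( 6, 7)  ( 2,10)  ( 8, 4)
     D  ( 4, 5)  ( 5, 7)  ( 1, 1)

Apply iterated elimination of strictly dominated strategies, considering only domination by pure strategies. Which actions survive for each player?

P1 drop D (B beats it: P:7>4 Q:8>5 R:7>1)
P2 drop P (Q beats it: A:3>2 B:7>6 C:10>7)
P1 drop A (B beats it: Q:8>0 R:7>5)
P1→{B,C} P2→{Q,R}

Survivors P1:{B,C} P2:{Q,R}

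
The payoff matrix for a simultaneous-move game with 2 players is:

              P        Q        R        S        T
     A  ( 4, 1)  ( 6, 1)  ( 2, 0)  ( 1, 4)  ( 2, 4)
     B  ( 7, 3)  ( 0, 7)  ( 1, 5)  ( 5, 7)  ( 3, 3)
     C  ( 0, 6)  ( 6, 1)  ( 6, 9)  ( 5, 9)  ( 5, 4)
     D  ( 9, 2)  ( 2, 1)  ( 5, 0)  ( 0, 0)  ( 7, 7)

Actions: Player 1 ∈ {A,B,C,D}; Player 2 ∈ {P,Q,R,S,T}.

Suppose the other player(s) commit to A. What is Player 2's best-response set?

P2 best: {S,T}

u_2(P vs A) = 1
u_2(Q vs A) = 1
u_2(R vs A) = 0
u_2(S vs A) = 4
u_2(T vs A) = 4
max payoff 4 at {S,T}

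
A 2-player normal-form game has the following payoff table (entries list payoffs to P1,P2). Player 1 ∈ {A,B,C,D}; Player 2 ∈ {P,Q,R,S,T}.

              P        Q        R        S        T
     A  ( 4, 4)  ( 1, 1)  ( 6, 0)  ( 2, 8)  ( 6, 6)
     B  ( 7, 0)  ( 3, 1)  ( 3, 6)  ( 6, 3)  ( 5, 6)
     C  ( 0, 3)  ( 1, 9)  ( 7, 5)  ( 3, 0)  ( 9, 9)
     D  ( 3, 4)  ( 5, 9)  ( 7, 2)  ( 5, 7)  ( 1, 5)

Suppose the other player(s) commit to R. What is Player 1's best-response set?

u_1(A vs R) = 6
u_1(B vs R) = 3
u_1(C vs R) = 7
u_1(D vs R) = 7
max payoff 7 at {C,D}

argmax u_1 = {C,D}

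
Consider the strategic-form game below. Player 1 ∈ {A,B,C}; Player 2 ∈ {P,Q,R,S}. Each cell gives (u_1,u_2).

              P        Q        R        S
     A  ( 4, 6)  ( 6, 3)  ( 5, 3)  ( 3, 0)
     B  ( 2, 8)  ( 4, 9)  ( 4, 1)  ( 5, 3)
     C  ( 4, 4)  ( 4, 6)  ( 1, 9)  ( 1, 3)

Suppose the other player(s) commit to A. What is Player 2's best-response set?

argmax u_2 = {P}

u_2(P vs A) = 6
u_2(Q vs A) = 3
u_2(R vs A) = 3
u_2(S vs A) = 0
max payoff 6 at {P}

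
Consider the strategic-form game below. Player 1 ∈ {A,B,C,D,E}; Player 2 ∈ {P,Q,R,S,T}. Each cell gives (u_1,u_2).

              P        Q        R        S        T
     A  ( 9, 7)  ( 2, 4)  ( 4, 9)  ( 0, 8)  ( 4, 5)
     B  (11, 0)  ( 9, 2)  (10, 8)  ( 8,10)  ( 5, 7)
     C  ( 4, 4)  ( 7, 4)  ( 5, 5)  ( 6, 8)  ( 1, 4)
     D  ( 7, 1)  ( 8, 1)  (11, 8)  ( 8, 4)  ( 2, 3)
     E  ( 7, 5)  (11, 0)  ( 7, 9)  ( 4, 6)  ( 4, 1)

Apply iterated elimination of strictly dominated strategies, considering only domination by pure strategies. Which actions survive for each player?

Survivors P1:{B,D} P2:{R,S}

P1 drop A (B beats it: P:11>9 Q:9>2 R:10>4 S:8>0 T:5>4)
P1 drop C (B beats it: P:11>4 Q:9>7 R:10>5 S:8>6 T:5>1)
P2 drop P (R beats it: B:8>0 D:8>1 E:9>5)
P2 drop Q (R beats it: B:8>2 D:8>1 E:9>0)
P1 drop E (B beats it: R:10>7 S:8>4 T:5>4)
P2 drop T (R beats it: B:8>7 D:8>3)
P1→{B,D} P2→{R,S}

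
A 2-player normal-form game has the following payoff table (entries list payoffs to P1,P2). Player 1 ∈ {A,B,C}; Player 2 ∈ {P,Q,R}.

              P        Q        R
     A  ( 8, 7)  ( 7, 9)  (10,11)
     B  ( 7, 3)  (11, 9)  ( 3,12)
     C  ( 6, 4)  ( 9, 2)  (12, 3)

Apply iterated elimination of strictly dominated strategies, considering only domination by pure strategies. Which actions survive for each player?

P2 drop Q (R beats it: A:11>9 B:12>9 C:3>2)
P1 drop B (A beats it: P:8>7 R:10>3)
P1→{A,C} P2→{P,R}

IESDS → P1:{A,C} P2:{P,R}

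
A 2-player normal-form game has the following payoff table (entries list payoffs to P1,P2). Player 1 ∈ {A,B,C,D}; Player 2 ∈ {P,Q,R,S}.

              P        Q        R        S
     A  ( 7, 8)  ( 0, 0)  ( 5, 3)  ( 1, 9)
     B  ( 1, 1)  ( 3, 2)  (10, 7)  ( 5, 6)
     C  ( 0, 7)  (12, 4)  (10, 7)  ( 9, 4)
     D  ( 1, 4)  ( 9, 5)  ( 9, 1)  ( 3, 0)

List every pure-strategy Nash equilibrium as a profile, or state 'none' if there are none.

(A,P): not NE [P2→S gives 9>8]
(A,Q): not NE [P1→C gives 12>0; P2→S gives 9>0]
(A,R): not NE [P1→C gives 10>5; P2→S gives 9>3]
(A,S): not NE [P1→C gives 9>1]
(B,P): not NE [P1→A gives 7>1; P2→R gives 7>1]
(B,Q): not NE [P1→C gives 12>3; P2→R gives 7>2]
(B,R): NE
(B,S): not NE [P1→C gives 9>5; P2→R gives 7>6]
(C,P): not NE [P1→A gives 7>0]
(C,Q): not NE [P2→R gives 7>4]
(C,R): NE
(C,S): not NE [P2→R gives 7>4]
(D,P): not NE [P1→A gives 7>1; P2→Q gives 5>4]
(D,Q): not NE [P1→C gives 12>9]
(D,R): not NE [P1→C gives 10>9; P2→Q gives 5>1]
(D,S): not NE [P1→C gives 9>3; P2→Q gives 5>0]

NE set: (B,R), (C,R)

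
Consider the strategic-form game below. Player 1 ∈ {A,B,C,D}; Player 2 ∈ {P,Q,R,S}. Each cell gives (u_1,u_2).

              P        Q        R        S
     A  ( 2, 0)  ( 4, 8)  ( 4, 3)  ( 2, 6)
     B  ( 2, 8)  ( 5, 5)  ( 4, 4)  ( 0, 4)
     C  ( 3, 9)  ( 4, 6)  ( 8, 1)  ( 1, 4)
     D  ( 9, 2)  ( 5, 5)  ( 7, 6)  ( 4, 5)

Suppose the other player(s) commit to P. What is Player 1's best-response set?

u_1(A vs P) = 2
u_1(B vs P) = 2
u_1(C vs P) = 3
u_1(D vs P) = 9
max payoff 9 at {D}

P1 best: {D}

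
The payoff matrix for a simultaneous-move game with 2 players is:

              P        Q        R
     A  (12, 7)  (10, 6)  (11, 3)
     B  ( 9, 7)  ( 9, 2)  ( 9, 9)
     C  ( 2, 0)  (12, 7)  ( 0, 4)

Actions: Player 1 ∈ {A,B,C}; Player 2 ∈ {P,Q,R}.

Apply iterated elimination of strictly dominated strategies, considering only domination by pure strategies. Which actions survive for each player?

IESDS → P1:{A,C} P2:{P,Q}

P1 drop B (A beats it: P:12>9 Q:10>9 R:11>9)
P2 drop R (Q beats it: A:6>3 C:7>4)
P1→{A,C} P2→{P,Q}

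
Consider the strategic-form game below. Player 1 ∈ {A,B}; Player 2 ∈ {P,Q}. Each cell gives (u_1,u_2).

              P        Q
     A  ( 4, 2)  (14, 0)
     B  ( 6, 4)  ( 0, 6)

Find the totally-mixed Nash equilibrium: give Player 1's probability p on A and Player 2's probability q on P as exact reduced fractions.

P1 indiff ⇒ q·4+(1-q)·14 = q·6+(1-q)·0 ⇒ q(-2) = (1-q)(-14) ⇒ q = 7/8
P2 indiff ⇒ p·2+(1-p)·4 = p·0+(1-p)·6 ⇒ p(2) = (1-p)(2) ⇒ p = 1/2

P1 mixes 1/2 on A; P2 mixes 7/8 on P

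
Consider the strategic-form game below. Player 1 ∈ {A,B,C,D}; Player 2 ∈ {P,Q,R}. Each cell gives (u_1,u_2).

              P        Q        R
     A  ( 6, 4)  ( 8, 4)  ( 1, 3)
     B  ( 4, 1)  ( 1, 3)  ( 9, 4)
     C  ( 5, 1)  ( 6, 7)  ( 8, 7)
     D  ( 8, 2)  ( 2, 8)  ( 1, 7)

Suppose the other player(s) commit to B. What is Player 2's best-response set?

u_2(P vs B) = 1
u_2(Q vs B) = 3
u_2(R vs B) = 4
max payoff 4 at {R}

argmax u_2 = {R}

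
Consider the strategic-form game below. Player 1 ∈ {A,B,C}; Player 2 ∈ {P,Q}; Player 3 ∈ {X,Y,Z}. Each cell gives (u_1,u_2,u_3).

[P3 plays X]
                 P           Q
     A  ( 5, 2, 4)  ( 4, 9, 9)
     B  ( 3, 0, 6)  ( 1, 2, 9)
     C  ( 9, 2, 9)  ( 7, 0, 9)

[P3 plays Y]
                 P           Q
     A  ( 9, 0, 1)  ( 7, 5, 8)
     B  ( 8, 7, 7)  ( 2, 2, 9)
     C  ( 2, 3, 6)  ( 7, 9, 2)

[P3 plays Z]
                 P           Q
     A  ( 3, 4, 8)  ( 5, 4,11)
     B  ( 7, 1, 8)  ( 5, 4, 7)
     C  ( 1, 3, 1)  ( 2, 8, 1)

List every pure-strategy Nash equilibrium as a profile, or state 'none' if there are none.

NE set: (A,Q,Z), (C,P,X)

(A,P,X): not NE [P1→C gives 9>5; P2→Q gives 9>2; P3→Z gives 8>4]
(A,P,Y): not NE [P2→Q gives 5>0; P3→Z gives 8>1]
(A,P,Z): not NE [P1→B gives 7>3]
(A,Q,X): not NE [P1→C gives 7>4; P3→Z gives 11>9]
(A,Q,Y): not NE [P3→Z gives 11>8]
(A,Q,Z): NE
(B,P,X): not NE [P1→C gives 9>3; P2→Q gives 2>0; P3→Z gives 8>6]
(B,P,Y): not NE [P1→A gives 9>8; P3→Z gives 8>7]
(B,P,Z): not NE [P2→Q gives 4>1]
(B,Q,X): not NE [P1→C gives 7>1]
(B,Q,Y): not NE [P1→C gives 7>2; P2→P gives 7>2]
(B,Q,Z): not NE [P3→Y gives 9>7]
(C,P,X): NE
(C,P,Y): not NE [P1→A gives 9>2; P2→Q gives 9>3; P3→X gives 9>6]
(C,P,Z): not NE [P1→B gives 7>1; P2→Q gives 8>3; P3→X gives 9>1]
(C,Q,X): not NE [P2→P gives 2>0]
(C,Q,Y): not NE [P3→X gives 9>2]
(C,Q,Z): not NE [P1→B gives 5>2; P3→X gives 9>1]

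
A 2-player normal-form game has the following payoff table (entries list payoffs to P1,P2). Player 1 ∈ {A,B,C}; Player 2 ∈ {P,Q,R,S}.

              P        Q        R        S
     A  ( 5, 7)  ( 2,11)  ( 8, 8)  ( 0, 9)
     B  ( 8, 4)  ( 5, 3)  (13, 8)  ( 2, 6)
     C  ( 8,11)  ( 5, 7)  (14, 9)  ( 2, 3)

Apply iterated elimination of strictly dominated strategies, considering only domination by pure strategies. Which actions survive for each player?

P1 drop A (B beats it: P:8>5 Q:5>2 R:13>8 S:2>0)
P2 drop Q (P beats it: B:4>3 C:11>7)
P2 drop S (R beats it: B:8>6 C:9>3)
P1→{B,C} P2→{P,R}

Survivors P1:{B,C} P2:{P,R}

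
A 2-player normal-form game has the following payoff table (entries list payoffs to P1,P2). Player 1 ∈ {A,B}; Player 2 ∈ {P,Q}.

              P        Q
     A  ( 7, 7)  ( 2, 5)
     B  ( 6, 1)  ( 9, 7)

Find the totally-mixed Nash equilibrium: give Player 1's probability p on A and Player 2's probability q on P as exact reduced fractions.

P1 indiff ⇒ q·7+(1-q)·2 = q·6+(1-q)·9 ⇒ q(1) = (1-q)(7) ⇒ q = 7/8
P2 indiff ⇒ p·7+(1-p)·1 = p·5+(1-p)·7 ⇒ p(2) = (1-p)(6) ⇒ p = 3/4

p=3/4, q=7/8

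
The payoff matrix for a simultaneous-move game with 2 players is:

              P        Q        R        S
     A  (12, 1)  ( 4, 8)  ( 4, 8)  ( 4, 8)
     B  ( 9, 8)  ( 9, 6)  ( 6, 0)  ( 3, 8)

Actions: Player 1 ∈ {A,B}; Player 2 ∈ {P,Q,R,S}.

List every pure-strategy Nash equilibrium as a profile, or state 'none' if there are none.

(A,P): not NE [P2→S gives 8>1]
(A,Q): not NE [P1→B gives 9>4]
(A,R): not NE [P1→B gives 6>4]
(A,S): NE
(B,P): not NE [P1→A gives 12>9]
(B,Q): not NE [P2→S gives 8>6]
(B,R): not NE [P2→S gives 8>0]
(B,S): not NE [P1→A gives 4>3]

Nash profiles: (A,S)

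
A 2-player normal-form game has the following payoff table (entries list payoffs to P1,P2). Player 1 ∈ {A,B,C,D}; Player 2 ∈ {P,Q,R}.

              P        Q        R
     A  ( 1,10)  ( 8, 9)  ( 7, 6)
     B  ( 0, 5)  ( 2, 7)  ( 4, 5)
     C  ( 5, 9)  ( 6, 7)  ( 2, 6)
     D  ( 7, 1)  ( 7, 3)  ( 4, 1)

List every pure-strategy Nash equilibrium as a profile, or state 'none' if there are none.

(A,P): not NE [P1→D gives 7>1]
(A,Q): not NE [P2→P gives 10>9]
(A,R): not NE [P2→P gives 10>6]
(B,P): not NE [P1→D gives 7>0; P2→Q gives 7>5]
(B,Q): not NE [P1→A gives 8>2]
(B,R): not NE [P1→A gives 7>4; P2→Q gives 7>5]
(C,P): not NE [P1→D gives 7>5]
(C,Q): not NE [P1→A gives 8>6; P2→P gives 9>7]
(C,R): not NE [P1→A gives 7>2; P2→P gives 9>6]
(D,P): not NE [P2→Q gives 3>1]
(D,Q): not NE [P1→A gives 8>7]
(D,R): not NE [P1→A gives 7>4; P2→Q gives 3>1]

Equilibria: none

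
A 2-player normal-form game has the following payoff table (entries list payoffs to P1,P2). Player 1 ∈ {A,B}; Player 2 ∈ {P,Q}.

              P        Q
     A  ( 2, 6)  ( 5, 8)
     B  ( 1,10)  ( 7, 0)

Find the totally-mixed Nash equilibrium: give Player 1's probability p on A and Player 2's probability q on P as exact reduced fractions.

(p,q) = (5/6, 2/3)

P1 indiff ⇒ q·2+(1-q)·5 = q·1+(1-q)·7 ⇒ q(1) = (1-q)(2) ⇒ q = 2/3
P2 indiff ⇒ p·6+(1-p)·10 = p·8+(1-p)·0 ⇒ p(-2) = (1-p)(-10) ⇒ p = 5/6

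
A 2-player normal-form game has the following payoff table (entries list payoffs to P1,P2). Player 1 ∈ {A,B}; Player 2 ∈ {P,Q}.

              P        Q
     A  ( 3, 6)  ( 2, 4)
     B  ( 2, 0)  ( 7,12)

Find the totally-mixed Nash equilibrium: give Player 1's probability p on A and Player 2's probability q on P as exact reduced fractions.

P1 indiff ⇒ q·3+(1-q)·2 = q·2+(1-q)·7 ⇒ q(1) = (1-q)(5) ⇒ q = 5/6
P2 indiff ⇒ p·6+(1-p)·0 = p·4+(1-p)·12 ⇒ p(2) = (1-p)(12) ⇒ p = 6/7

(p,q) = (6/7, 5/6)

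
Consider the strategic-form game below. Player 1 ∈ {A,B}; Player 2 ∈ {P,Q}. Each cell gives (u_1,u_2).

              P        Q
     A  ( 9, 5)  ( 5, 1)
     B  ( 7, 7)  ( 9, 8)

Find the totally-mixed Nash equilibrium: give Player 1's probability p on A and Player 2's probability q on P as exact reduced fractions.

P1 indiff ⇒ q·9+(1-q)·5 = q·7+(1-q)·9 ⇒ q(2) = (1-q)(4) ⇒ q = 2/3
P2 indiff ⇒ p·5+(1-p)·7 = p·1+(1-p)·8 ⇒ p(4) = (1-p)(1) ⇒ p = 1/5

p=1/5, q=2/3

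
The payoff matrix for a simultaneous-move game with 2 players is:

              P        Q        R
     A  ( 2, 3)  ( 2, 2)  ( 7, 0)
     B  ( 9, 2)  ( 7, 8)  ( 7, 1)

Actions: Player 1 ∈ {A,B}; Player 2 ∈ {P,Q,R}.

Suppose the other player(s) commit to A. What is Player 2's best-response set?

P2 best: {P}

u_2(P vs A) = 3
u_2(Q vs A) = 2
u_2(R vs A) = 0
max payoff 3 at {P}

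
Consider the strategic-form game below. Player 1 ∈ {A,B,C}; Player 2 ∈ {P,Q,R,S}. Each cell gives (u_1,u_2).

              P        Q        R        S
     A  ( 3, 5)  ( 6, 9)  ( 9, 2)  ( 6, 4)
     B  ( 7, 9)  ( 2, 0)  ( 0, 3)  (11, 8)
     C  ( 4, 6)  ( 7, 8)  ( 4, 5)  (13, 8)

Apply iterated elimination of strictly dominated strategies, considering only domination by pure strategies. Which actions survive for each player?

Remaining: P1:{B,C} P2:{P,Q,S}

P2 drop R (P beats it: A:5>2 B:9>3 C:6>5)
P1 drop A (C beats it: P:4>3 Q:7>6 S:13>6)
P1→{B,C} P2→{P,Q,S}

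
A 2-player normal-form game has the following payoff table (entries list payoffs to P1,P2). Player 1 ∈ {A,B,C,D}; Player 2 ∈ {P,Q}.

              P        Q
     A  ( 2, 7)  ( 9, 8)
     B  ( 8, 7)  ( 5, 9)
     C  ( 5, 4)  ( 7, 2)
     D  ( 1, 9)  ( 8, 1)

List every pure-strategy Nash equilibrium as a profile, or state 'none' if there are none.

PSNE = {(A,Q)}

(A,P): not NE [P1→B gives 8>2; P2→Q gives 8>7]
(A,Q): NE
(B,P): not NE [P2→Q gives 9>7]
(B,Q): not NE [P1→A gives 9>5]
(C,P): not NE [P1→B gives 8>5]
(C,Q): not NE [P1→A gives 9>7; P2→P gives 4>2]
(D,P): not NE [P1→B gives 8>1]
(D,Q): not NE [P1→A gives 9>8; P2→P gives 9>1]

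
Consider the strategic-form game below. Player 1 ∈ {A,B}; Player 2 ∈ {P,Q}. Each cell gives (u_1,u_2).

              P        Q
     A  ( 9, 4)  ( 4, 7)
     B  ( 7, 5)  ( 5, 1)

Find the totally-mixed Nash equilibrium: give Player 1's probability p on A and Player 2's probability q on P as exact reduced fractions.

p=4/7, q=1/3

P1 indiff ⇒ q·9+(1-q)·4 = q·7+(1-q)·5 ⇒ q(2) = (1-q)(1) ⇒ q = 1/3
P2 indiff ⇒ p·4+(1-p)·5 = p·7+(1-p)·1 ⇒ p(-3) = (1-p)(-4) ⇒ p = 4/7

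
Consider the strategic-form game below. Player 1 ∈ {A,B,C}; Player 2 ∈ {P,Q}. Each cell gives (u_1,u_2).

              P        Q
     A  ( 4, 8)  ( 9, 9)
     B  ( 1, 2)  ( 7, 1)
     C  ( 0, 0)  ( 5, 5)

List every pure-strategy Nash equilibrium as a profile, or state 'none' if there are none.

(A,P): not NE [P2→Q gives 9>8]
(A,Q): NE
(B,P): not NE [P1→A gives 4>1]
(B,Q): not NE [P1→A gives 9>7; P2→P gives 2>1]
(C,P): not NE [P1→A gives 4>0; P2→Q gives 5>0]
(C,Q): not NE [P1→A gives 9>5]

Nash profiles: (A,Q)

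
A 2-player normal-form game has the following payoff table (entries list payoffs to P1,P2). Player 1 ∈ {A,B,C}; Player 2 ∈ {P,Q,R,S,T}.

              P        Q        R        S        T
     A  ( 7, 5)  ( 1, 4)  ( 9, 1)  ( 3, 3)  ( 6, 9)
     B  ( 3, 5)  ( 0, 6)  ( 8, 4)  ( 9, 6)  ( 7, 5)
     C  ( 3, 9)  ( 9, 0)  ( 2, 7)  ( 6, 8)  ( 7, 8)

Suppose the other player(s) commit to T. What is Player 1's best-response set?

u_1(A vs T) = 6
u_1(B vs T) = 7
u_1(C vs T) = 7
max payoff 7 at {B,C}

BR_1 = {B,C}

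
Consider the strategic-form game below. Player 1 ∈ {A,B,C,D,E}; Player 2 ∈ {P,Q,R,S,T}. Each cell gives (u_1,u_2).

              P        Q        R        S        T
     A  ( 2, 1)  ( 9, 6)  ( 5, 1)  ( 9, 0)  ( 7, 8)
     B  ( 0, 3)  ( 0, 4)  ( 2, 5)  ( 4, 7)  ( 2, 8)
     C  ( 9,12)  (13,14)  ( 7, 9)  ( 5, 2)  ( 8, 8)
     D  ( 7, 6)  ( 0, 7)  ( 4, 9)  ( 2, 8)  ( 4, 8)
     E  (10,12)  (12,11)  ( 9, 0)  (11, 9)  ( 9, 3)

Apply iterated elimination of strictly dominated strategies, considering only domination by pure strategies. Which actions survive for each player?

Remaining: P1:{C,E} P2:{P,Q}

P1 drop A (E beats it: P:10>2 Q:12>9 R:9>5 S:11>9 T:9>7)
P1 drop B (C beats it: P:9>0 Q:13>0 R:7>2 S:5>4 T:8>2)
P1 drop D (C beats it: P:9>7 Q:13>0 R:7>4 S:5>2 T:8>4)
P2 drop R (P beats it: C:12>9 E:12>0)
P2 drop S (P beats it: C:12>2 E:12>9)
P2 drop T (P beats it: C:12>8 E:12>3)
P1→{C,E} P2→{P,Q}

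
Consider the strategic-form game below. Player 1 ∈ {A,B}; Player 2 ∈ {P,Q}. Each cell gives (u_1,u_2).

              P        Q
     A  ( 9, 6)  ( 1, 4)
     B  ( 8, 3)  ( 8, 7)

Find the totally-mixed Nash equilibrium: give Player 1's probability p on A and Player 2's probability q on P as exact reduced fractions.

p=2/3, q=7/8

P1 indiff ⇒ q·9+(1-q)·1 = q·8+(1-q)·8 ⇒ q(1) = (1-q)(7) ⇒ q = 7/8
P2 indiff ⇒ p·6+(1-p)·3 = p·4+(1-p)·7 ⇒ p(2) = (1-p)(4) ⇒ p = 2/3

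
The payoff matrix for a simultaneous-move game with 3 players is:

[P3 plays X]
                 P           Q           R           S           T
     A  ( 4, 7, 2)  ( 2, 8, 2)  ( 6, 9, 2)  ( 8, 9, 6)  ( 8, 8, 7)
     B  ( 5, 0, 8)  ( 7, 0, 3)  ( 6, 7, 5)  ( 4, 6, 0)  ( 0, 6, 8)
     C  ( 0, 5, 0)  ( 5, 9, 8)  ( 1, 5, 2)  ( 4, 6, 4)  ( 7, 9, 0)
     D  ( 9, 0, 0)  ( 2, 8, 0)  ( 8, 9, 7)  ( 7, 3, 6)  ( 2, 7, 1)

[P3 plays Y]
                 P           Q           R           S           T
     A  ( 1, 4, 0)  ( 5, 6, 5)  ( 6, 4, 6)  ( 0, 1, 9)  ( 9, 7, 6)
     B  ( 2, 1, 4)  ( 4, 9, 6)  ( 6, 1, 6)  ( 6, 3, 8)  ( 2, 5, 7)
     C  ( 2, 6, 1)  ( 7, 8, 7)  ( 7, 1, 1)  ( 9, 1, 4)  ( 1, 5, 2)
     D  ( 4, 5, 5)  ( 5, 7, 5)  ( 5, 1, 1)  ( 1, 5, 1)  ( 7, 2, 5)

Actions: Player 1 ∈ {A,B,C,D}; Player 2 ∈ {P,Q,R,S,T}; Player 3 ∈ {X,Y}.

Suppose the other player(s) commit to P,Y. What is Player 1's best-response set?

P1 best: {D}

u_1(A vs P,Y) = 1
u_1(B vs P,Y) = 2
u_1(C vs P,Y) = 2
u_1(D vs P,Y) = 4
max payoff 4 at {D}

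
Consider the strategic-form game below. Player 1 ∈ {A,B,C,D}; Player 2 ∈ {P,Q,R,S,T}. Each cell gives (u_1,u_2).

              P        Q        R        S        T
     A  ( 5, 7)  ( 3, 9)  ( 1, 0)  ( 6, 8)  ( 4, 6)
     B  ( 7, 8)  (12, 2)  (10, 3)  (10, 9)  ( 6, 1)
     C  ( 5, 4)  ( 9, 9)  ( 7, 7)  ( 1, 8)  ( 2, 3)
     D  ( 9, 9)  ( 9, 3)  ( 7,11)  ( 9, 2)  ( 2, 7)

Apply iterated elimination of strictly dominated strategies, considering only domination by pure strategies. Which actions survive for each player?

P1 drop A (B beats it: P:7>5 Q:12>3 R:10>1 S:10>6 T:6>4)
P1 drop C (B beats it: P:7>5 Q:12>9 R:10>7 S:10>1 T:6>2)
P2 drop Q (P beats it: B:8>2 D:9>3)
P2 drop T (P beats it: B:8>1 D:9>7)
P1→{B,D} P2→{P,R,S}

IESDS → P1:{B,D} P2:{P,R,S}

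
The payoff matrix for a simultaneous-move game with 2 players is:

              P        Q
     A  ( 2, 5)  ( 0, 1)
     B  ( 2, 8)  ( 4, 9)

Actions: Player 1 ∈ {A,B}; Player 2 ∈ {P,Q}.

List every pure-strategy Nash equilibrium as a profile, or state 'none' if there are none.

Nash profiles: (A,P), (B,Q)

(A,P): NE
(A,Q): not NE [P1→B gives 4>0; P2→P gives 5>1]
(B,P): not NE [P2→Q gives 9>8]
(B,Q): NE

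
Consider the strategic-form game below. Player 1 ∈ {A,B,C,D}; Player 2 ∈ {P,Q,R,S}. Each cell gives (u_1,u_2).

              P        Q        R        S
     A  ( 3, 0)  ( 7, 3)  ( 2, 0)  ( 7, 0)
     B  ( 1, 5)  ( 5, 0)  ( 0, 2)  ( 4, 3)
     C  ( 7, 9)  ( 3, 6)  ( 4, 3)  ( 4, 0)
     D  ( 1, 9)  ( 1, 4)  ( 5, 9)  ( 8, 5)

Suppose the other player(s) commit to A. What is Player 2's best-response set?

BR_2 = {Q}

u_2(P vs A) = 0
u_2(Q vs A) = 3
u_2(R vs A) = 0
u_2(S vs A) = 0
max payoff 3 at {Q}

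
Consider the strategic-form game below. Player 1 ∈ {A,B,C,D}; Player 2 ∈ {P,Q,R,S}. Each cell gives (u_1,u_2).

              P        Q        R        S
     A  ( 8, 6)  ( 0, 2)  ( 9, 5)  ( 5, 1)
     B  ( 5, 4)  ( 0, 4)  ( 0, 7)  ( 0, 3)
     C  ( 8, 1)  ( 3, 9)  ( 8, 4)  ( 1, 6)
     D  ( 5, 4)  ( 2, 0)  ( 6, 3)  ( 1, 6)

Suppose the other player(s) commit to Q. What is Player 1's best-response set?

P1 best: {C}

u_1(A vs Q) = 0
u_1(B vs Q) = 0
u_1(C vs Q) = 3
u_1(D vs Q) = 2
max payoff 3 at {C}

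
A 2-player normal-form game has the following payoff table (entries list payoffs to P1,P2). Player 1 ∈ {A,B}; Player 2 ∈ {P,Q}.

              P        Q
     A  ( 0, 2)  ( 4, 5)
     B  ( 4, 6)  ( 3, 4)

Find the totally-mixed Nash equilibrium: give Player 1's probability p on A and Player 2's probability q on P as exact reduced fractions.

P1 mixes 2/5 on A; P2 mixes 1/5 on P

P1 indiff ⇒ q·0+(1-q)·4 = q·4+(1-q)·3 ⇒ q(-4) = (1-q)(-1) ⇒ q = 1/5
P2 indiff ⇒ p·2+(1-p)·6 = p·5+(1-p)·4 ⇒ p(-3) = (1-p)(-2) ⇒ p = 2/5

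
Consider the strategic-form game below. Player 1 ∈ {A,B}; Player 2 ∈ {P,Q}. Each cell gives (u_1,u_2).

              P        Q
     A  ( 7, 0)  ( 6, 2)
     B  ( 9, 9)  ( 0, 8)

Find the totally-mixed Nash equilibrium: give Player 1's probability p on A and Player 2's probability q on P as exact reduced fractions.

P1 mixes 1/3 on A; P2 mixes 3/4 on P

P1 indiff ⇒ q·7+(1-q)·6 = q·9+(1-q)·0 ⇒ q(-2) = (1-q)(-6) ⇒ q = 3/4
P2 indiff ⇒ p·0+(1-p)·9 = p·2+(1-p)·8 ⇒ p(-2) = (1-p)(-1) ⇒ p = 1/3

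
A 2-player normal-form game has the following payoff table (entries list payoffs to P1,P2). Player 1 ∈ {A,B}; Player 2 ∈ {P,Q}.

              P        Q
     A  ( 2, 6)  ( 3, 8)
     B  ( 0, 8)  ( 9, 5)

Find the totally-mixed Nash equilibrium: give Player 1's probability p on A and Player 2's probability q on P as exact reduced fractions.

p=3/5, q=3/4

P1 indiff ⇒ q·2+(1-q)·3 = q·0+(1-q)·9 ⇒ q(2) = (1-q)(6) ⇒ q = 3/4
P2 indiff ⇒ p·6+(1-p)·8 = p·8+(1-p)·5 ⇒ p(-2) = (1-p)(-3) ⇒ p = 3/5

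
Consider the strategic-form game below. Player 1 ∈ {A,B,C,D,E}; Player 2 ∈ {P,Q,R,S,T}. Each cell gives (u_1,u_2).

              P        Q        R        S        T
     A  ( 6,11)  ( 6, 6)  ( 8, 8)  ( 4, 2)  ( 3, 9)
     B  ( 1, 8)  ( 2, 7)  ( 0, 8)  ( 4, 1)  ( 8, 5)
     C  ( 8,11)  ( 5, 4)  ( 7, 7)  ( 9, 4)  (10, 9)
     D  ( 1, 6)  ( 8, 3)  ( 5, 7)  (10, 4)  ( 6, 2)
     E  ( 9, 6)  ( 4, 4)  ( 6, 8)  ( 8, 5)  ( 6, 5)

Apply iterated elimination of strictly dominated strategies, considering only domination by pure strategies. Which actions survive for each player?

Survivors P1:{A,C,E} P2:{P,R}

P1 drop B (C beats it: P:8>1 Q:5>2 R:7>0 S:9>4 T:10>8)
P2 drop Q (P beats it: A:11>6 C:11>4 D:6>3 E:6>4)
P2 drop S (P beats it: A:11>2 C:11>4 D:6>4 E:6>5)
P1 drop D (C beats it: P:8>1 R:7>5 T:10>6)
P2 drop T (P beats it: A:11>9 C:11>9 E:6>5)
P1→{A,C,E} P2→{P,R}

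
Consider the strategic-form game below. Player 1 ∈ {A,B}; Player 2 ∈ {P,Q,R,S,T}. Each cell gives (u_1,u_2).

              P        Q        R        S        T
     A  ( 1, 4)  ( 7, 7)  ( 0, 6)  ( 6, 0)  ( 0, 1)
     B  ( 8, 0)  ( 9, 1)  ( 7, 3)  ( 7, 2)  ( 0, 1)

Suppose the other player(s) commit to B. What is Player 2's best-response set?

BR_2 = {R}

u_2(P vs B) = 0
u_2(Q vs B) = 1
u_2(R vs B) = 3
u_2(S vs B) = 2
u_2(T vs B) = 1
max payoff 3 at {R}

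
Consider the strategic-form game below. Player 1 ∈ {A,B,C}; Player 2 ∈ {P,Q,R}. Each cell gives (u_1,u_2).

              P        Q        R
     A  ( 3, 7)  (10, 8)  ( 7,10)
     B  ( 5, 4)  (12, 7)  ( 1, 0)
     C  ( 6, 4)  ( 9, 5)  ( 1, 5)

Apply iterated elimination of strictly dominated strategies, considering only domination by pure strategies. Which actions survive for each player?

P2 drop P (Q beats it: A:8>7 B:7>4 C:5>4)
P1 drop C (A beats it: Q:10>9 R:7>1)
P1→{A,B} P2→{Q,R}

Survivors P1:{A,B} P2:{Q,R}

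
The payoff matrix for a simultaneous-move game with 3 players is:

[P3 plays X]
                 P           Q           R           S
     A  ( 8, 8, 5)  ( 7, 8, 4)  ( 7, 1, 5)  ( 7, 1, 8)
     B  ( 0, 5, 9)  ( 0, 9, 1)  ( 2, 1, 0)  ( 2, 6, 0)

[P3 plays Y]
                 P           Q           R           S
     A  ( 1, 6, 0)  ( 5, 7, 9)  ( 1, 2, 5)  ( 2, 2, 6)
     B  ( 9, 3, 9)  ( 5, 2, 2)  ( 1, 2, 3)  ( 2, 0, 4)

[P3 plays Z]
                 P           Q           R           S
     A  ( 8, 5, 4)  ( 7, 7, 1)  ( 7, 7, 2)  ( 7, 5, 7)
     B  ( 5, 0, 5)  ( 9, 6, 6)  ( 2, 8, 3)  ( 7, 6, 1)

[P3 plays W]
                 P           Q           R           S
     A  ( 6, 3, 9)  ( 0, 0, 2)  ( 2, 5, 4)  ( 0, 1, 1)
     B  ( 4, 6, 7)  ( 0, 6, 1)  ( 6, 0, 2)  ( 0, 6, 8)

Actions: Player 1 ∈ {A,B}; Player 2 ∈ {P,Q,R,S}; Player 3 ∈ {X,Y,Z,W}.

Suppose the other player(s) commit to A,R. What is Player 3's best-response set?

P3 best: {X,Y}

u_3(X vs A,R) = 5
u_3(Y vs A,R) = 5
u_3(Z vs A,R) = 2
u_3(W vs A,R) = 4
max payoff 5 at {X,Y}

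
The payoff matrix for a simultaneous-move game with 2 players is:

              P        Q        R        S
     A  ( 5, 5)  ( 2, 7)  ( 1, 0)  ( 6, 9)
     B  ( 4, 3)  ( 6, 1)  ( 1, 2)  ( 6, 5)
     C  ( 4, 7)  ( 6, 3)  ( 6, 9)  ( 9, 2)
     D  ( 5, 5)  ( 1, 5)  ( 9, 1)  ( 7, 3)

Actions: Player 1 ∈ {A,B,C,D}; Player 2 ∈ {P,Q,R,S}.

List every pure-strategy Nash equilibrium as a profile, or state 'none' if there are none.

NE set: (D,P)

(A,P): not NE [P2→S gives 9>5]
(A,Q): not NE [P1→C gives 6>2; P2→S gives 9>7]
(A,R): not NE [P1→D gives 9>1; P2→S gives 9>0]
(A,S): not NE [P1→C gives 9>6]
(B,P): not NE [P1→D gives 5>4; P2→S gives 5>3]
(B,Q): not NE [P2→S gives 5>1]
(B,R): not NE [P1→D gives 9>1; P2→S gives 5>2]
(B,S): not NE [P1→C gives 9>6]
(C,P): not NE [P1→D gives 5>4; P2→R gives 9>7]
(C,Q): not NE [P2→R gives 9>3]
(C,R): not NE [P1→D gives 9>6]
(C,S): not NE [P2→R gives 9>2]
(D,P): NE
(D,Q): not NE [P1→C gives 6>1]
(D,R): not NE [P2→Q gives 5>1]
(D,S): not NE [P1→C gives 9>7; P2→Q gives 5>3]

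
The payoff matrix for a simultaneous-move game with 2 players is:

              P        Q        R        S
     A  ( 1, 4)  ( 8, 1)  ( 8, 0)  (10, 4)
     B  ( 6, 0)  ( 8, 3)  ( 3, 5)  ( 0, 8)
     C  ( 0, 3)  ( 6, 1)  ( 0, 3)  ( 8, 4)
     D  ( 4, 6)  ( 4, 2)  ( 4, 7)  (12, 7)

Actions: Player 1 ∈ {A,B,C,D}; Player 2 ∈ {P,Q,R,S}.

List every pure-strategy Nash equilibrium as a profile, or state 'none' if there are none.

(A,P): not NE [P1→B gives 6>1]
(A,Q): not NE [P2→S gives 4>1]
(A,R): not NE [P2→S gives 4>0]
(A,S): not NE [P1→D gives 12>10]
(B,P): not NE [P2→S gives 8>0]
(B,Q): not NE [P2→S gives 8>3]
(B,R): not NE [P1→A gives 8>3; P2→S gives 8>5]
(B,S): not NE [P1→D gives 12>0]
(C,P): not NE [P1→B gives 6>0; P2→S gives 4>3]
(C,Q): not NE [P1→B gives 8>6; P2→S gives 4>1]
(C,R): not NE [P1→A gives 8>0; P2→S gives 4>3]
(C,S): not NE [P1→D gives 12>8]
(D,P): not NE [P1→B gives 6>4; P2→S gives 7>6]
(D,Q): not NE [P1→B gives 8>4; P2→S gives 7>2]
(D,R): not NE [P1→A gives 8>4]
(D,S): NE

PSNE = {(D,S)}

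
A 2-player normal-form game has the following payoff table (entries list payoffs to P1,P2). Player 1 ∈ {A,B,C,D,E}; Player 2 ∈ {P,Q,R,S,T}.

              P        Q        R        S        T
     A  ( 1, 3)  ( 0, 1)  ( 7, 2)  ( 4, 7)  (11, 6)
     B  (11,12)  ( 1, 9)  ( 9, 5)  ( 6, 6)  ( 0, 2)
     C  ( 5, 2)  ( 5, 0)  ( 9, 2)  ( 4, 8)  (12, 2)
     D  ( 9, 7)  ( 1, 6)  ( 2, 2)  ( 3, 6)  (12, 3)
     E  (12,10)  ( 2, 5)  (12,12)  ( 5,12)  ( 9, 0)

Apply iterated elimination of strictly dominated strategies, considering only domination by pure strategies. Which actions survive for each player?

IESDS → P1:{B,E} P2:{P,R,S}

P2 drop Q (P beats it: A:3>1 B:12>9 C:2>0 D:7>6 E:10>5)
P2 drop T (S beats it: A:7>6 B:6>2 C:8>2 D:6>3 E:12>0)
P1 drop A (B beats it: P:11>1 R:9>7 S:6>4)
P1 drop C (E beats it: P:12>5 R:12>9 S:5>4)
P1 drop D (B beats it: P:11>9 R:9>2 S:6>3)
P1→{B,E} P2→{P,R,S}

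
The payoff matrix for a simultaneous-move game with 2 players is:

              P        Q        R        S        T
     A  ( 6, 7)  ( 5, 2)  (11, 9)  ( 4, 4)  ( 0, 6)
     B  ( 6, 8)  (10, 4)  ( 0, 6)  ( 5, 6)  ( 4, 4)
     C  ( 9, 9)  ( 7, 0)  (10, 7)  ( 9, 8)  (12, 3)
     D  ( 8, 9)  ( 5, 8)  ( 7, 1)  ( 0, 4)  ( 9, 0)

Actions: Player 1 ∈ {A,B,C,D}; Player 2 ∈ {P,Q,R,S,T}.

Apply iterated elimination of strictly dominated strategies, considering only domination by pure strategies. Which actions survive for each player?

P1 drop D (C beats it: P:9>8 Q:7>5 R:10>7 S:9>0 T:12>9)
P2 drop Q (P beats it: A:7>2 B:8>4 C:9>0)
P1 drop B (C beats it: P:9>6 R:10>0 S:9>5 T:12>4)
P2 drop S (P beats it: A:7>4 C:9>8)
P2 drop T (P beats it: A:7>6 C:9>3)
P1→{A,C} P2→{P,R}

Survivors P1:{A,C} P2:{P,R}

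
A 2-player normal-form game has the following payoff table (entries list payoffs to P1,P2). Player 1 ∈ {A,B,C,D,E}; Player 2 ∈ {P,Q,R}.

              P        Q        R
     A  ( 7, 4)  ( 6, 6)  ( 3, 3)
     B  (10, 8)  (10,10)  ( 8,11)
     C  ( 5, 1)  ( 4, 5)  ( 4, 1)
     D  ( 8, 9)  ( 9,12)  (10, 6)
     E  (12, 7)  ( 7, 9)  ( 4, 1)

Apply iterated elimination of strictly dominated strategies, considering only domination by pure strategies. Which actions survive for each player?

P1 drop A (B beats it: P:10>7 Q:10>6 R:8>3)
P1 drop C (B beats it: P:10>5 Q:10>4 R:8>4)
P2 drop P (Q beats it: B:10>8 D:12>9 E:9>7)
P1 drop E (B beats it: Q:10>7 R:8>4)
P1→{B,D} P2→{Q,R}

Remaining: P1:{B,D} P2:{Q,R}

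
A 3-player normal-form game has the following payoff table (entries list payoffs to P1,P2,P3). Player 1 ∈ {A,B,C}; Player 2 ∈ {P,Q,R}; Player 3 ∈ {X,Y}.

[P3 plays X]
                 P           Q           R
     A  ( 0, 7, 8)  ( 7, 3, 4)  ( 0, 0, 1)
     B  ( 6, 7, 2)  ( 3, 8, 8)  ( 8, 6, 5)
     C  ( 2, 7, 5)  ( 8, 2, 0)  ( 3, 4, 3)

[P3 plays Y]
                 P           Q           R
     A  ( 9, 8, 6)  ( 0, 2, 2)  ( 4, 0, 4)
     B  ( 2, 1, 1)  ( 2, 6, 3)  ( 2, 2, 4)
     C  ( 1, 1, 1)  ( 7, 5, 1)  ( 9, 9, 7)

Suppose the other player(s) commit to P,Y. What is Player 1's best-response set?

u_1(A vs P,Y) = 9
u_1(B vs P,Y) = 2
u_1(C vs P,Y) = 1
max payoff 9 at {A}

BR_1 = {A}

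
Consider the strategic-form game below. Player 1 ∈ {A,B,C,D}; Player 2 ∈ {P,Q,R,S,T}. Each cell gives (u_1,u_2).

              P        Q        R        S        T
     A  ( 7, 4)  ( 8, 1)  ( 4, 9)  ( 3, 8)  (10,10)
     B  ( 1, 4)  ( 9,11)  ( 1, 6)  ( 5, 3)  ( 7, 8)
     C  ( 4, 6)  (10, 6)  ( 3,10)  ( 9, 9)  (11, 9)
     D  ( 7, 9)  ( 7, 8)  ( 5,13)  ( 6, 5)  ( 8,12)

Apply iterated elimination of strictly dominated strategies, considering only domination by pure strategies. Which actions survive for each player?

P1 drop B (C beats it: P:4>1 Q:10>9 R:3>1 S:9>5 T:11>7)
P2 drop P (R beats it: A:9>4 C:10>6 D:13>9)
P2 drop Q (R beats it: A:9>1 C:10>6 D:13>8)
P2 drop S (R beats it: A:9>8 C:10>9 D:13>5)
P1→{A,C,D} P2→{R,T}

IESDS → P1:{A,C,D} P2:{R,T}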